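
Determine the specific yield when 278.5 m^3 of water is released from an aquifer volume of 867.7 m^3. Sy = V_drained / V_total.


Specific yield Sy = Volume drained / Total volume.
Sy = 278.5 / 867.7
   = 0.321.

0.321


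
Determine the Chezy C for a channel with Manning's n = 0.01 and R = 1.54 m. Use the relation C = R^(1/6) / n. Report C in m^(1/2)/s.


The Chezy coefficient relates to Manning's n through C = R^(1/6) / n.
R^(1/6) = 1.54^(1/6) = 1.074616.
C = 1.074616 / 0.01 = 107.46 m^(1/2)/s.

107.46


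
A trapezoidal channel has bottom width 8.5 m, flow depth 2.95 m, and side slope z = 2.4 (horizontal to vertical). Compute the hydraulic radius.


For a trapezoidal section with side slope z:
A = (b + z*y)*y = (8.5 + 2.4*2.95)*2.95 = 45.961 m^2.
P = b + 2*y*sqrt(1 + z^2) = 8.5 + 2*2.95*sqrt(1 + 2.4^2) = 23.84 m.
R = A/P = 45.961 / 23.84 = 1.9279 m.

1.9279


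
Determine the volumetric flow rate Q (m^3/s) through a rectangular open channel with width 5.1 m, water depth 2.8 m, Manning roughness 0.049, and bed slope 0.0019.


For a rectangular channel, the cross-sectional area A = b * y = 5.1 * 2.8 = 14.28 m^2.
The wetted perimeter P = b + 2y = 5.1 + 2*2.8 = 10.7 m.
Hydraulic radius R = A/P = 14.28/10.7 = 1.3346 m.
Velocity V = (1/n)*R^(2/3)*S^(1/2) = (1/0.049)*1.3346^(2/3)*0.0019^(1/2) = 1.0783 m/s.
Discharge Q = A * V = 14.28 * 1.0783 = 15.398 m^3/s.

15.398


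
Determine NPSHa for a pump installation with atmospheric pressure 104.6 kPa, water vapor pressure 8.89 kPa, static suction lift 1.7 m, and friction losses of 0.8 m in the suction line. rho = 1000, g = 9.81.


NPSHa = p_atm/(rho*g) - z_s - hf_s - p_vap/(rho*g).
p_atm/(rho*g) = 104.6*1000 / (1000*9.81) = 10.663 m.
p_vap/(rho*g) = 8.89*1000 / (1000*9.81) = 0.906 m.
NPSHa = 10.663 - 1.7 - 0.8 - 0.906
      = 7.26 m.

7.26


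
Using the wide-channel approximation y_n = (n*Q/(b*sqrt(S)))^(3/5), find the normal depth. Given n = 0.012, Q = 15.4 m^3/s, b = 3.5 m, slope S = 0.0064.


We use the wide-channel approximation y_n = (n*Q/(b*sqrt(S)))^(3/5).
sqrt(S) = sqrt(0.0064) = 0.08.
Numerator: n*Q = 0.012 * 15.4 = 0.1848.
Denominator: b*sqrt(S) = 3.5 * 0.08 = 0.28.
arg = 0.66.
y_n = 0.66^(3/5) = 0.7793 m.

0.7793


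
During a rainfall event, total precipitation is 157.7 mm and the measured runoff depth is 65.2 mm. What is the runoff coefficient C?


The runoff coefficient C = runoff depth / rainfall depth.
C = 65.2 / 157.7
  = 0.4134.

0.4134


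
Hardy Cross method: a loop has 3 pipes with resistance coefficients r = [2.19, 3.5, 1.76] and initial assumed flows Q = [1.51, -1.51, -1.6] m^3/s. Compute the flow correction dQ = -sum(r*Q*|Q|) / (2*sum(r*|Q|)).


Numerator terms (r*Q*|Q|): 2.19*1.51*|1.51| = 4.9934; 3.5*-1.51*|-1.51| = -7.9804; 1.76*-1.6*|-1.6| = -4.5056.
Sum of numerator = -7.4925.
Denominator terms (r*|Q|): 2.19*|1.51| = 3.3069; 3.5*|-1.51| = 5.285; 1.76*|-1.6| = 2.816.
2 * sum of denominator = 2 * 11.4079 = 22.8158.
dQ = --7.4925 / 22.8158 = 0.3284 m^3/s.

0.3284


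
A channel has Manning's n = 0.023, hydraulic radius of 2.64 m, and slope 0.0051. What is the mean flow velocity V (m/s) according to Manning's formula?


Manning's equation gives V = (1/n) * R^(2/3) * S^(1/2).
First, compute R^(2/3) = 2.64^(2/3) = 1.9102.
Next, S^(1/2) = 0.0051^(1/2) = 0.071414.
Then 1/n = 1/0.023 = 43.48.
V = 43.48 * 1.9102 * 0.071414 = 5.931 m/s.

5.931


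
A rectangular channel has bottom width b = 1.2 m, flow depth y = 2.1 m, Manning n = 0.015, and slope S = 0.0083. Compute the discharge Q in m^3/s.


For a rectangular channel, the cross-sectional area A = b * y = 1.2 * 2.1 = 2.52 m^2.
The wetted perimeter P = b + 2y = 1.2 + 2*2.1 = 5.4 m.
Hydraulic radius R = A/P = 2.52/5.4 = 0.4667 m.
Velocity V = (1/n)*R^(2/3)*S^(1/2) = (1/0.015)*0.4667^(2/3)*0.0083^(1/2) = 3.6541 m/s.
Discharge Q = A * V = 2.52 * 3.6541 = 9.208 m^3/s.

9.208


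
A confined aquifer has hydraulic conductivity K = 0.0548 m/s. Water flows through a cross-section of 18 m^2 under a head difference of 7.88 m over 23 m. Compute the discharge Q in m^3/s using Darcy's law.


Darcy's law: Q = K * A * i, where i = dh/L.
Hydraulic gradient i = 7.88 / 23 = 0.342609.
Q = 0.0548 * 18 * 0.342609
  = 0.3379 m^3/s.

0.3379


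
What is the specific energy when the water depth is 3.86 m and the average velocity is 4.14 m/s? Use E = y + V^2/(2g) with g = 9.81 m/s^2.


Specific energy E = y + V^2/(2g).
Velocity head = V^2/(2g) = 4.14^2 / (2*9.81) = 17.1396 / 19.62 = 0.8736 m.
E = 3.86 + 0.8736 = 4.7336 m.

4.7336


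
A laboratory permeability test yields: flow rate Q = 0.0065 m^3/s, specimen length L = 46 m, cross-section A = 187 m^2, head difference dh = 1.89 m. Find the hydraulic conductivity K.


From K = Q*L / (A*dh):
Numerator: Q*L = 0.0065 * 46 = 0.299.
Denominator: A*dh = 187 * 1.89 = 353.43.
K = 0.299 / 353.43 = 0.000846 m/s.

0.000846


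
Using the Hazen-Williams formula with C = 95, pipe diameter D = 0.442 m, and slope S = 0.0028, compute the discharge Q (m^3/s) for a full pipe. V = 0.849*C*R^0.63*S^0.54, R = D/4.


For a full circular pipe, R = D/4 = 0.442/4 = 0.1105 m.
V = 0.849 * 95 * 0.1105^0.63 * 0.0028^0.54
  = 0.849 * 95 * 0.249642 * 0.041828
  = 0.8422 m/s.
Pipe area A = pi*D^2/4 = pi*0.442^2/4 = 0.1534 m^2.
Q = A * V = 0.1534 * 0.8422 = 0.1292 m^3/s.

0.1292


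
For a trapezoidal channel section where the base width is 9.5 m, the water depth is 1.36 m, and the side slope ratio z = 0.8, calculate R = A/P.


For a trapezoidal section with side slope z:
A = (b + z*y)*y = (9.5 + 0.8*1.36)*1.36 = 14.4 m^2.
P = b + 2*y*sqrt(1 + z^2) = 9.5 + 2*1.36*sqrt(1 + 0.8^2) = 12.983 m.
R = A/P = 14.4 / 12.983 = 1.1091 m.

1.1091


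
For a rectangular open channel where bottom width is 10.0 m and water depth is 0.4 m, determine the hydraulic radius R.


For a rectangular section:
Flow area A = b * y = 10.0 * 0.4 = 4.0 m^2.
Wetted perimeter P = b + 2y = 10.0 + 2*0.4 = 10.8 m.
Hydraulic radius R = A/P = 4.0 / 10.8 = 0.3704 m.

0.3704


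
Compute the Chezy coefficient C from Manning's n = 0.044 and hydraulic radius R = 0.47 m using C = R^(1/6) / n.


The Chezy coefficient relates to Manning's n through C = R^(1/6) / n.
R^(1/6) = 0.47^(1/6) = 0.881758.
C = 0.881758 / 0.044 = 20.04 m^(1/2)/s.

20.04


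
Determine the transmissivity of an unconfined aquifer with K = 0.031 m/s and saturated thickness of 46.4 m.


Transmissivity is defined as T = K * h.
T = 0.031 * 46.4
  = 1.4384 m^2/s.

1.4384


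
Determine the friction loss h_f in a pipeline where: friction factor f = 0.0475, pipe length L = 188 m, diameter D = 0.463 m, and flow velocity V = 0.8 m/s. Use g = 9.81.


Darcy-Weisbach equation: h_f = f * (L/D) * V^2/(2g).
f * L/D = 0.0475 * 188/0.463 = 19.2873.
V^2/(2g) = 0.8^2 / (2*9.81) = 0.64 / 19.62 = 0.0326 m.
h_f = 19.2873 * 0.0326 = 0.629 m.

0.629


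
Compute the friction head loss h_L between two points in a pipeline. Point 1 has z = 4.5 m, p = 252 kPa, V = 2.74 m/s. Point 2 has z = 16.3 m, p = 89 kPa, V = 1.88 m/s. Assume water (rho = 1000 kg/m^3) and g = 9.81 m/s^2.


Total head at each section: H = z + p/(rho*g) + V^2/(2g).
H1 = 4.5 + 252*1000/(1000*9.81) + 2.74^2/(2*9.81)
   = 4.5 + 25.688 + 0.3827
   = 30.571 m.
H2 = 16.3 + 89*1000/(1000*9.81) + 1.88^2/(2*9.81)
   = 16.3 + 9.072 + 0.1801
   = 25.553 m.
h_L = H1 - H2 = 30.571 - 25.553 = 5.018 m.

5.018


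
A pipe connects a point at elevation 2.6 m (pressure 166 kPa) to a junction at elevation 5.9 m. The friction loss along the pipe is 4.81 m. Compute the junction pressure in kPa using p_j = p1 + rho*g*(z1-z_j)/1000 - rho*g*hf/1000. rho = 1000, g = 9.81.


Junction pressure: p_j = p1 + rho*g*(z1 - z_j)/1000 - rho*g*hf/1000.
Elevation term = 1000*9.81*(2.6 - 5.9)/1000 = -32.373 kPa.
Friction term = 1000*9.81*4.81/1000 = 47.186 kPa.
p_j = 166 + -32.373 - 47.186 = 86.44 kPa.

86.44


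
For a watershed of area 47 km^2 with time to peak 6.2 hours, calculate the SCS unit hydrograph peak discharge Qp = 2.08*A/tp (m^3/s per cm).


SCS formula: Qp = 2.08 * A / tp.
Qp = 2.08 * 47 / 6.2
   = 97.76 / 6.2
   = 15.77 m^3/s per cm.

15.77


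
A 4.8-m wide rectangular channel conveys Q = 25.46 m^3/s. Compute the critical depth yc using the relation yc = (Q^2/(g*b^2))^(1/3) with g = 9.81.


Using yc = (Q^2 / (g * b^2))^(1/3):
Q^2 = 25.46^2 = 648.21.
g * b^2 = 9.81 * 4.8^2 = 9.81 * 23.04 = 226.02.
Q^2 / (g*b^2) = 648.21 / 226.02 = 2.8679.
yc = 2.8679^(1/3) = 1.4208 m.

1.4208


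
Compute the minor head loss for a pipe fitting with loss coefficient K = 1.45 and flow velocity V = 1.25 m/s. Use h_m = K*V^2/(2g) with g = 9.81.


Minor loss formula: h_m = K * V^2/(2g).
V^2 = 1.25^2 = 1.5625.
V^2/(2g) = 1.5625 / 19.62 = 0.0796 m.
h_m = 1.45 * 0.0796 = 0.1155 m.

0.1155


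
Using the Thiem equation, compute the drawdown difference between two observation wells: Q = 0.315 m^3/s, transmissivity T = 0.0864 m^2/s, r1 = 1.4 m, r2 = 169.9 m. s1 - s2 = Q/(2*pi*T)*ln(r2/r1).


Thiem equation: s1 - s2 = Q/(2*pi*T) * ln(r2/r1).
ln(r2/r1) = ln(169.9/1.4) = 4.7987.
Q/(2*pi*T) = 0.315 / (2*pi*0.0864) = 0.315 / 0.5429 = 0.5803.
s1 - s2 = 0.5803 * 4.7987 = 2.7845 m.

2.7845


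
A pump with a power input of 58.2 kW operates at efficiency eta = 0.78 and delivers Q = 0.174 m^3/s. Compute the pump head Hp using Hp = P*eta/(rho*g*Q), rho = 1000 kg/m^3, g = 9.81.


Pump head formula: Hp = P * eta / (rho * g * Q).
Numerator: P * eta = 58.2 * 1000 * 0.78 = 45396.0 W.
Denominator: rho * g * Q = 1000 * 9.81 * 0.174 = 1706.94.
Hp = 45396.0 / 1706.94 = 26.59 m.

26.59


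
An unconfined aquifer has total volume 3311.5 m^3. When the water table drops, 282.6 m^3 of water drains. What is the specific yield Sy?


Specific yield Sy = Volume drained / Total volume.
Sy = 282.6 / 3311.5
   = 0.0853.

0.0853


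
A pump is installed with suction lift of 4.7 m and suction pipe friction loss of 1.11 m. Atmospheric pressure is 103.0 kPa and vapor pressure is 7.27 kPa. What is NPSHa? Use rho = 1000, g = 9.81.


NPSHa = p_atm/(rho*g) - z_s - hf_s - p_vap/(rho*g).
p_atm/(rho*g) = 103.0*1000 / (1000*9.81) = 10.499 m.
p_vap/(rho*g) = 7.27*1000 / (1000*9.81) = 0.741 m.
NPSHa = 10.499 - 4.7 - 1.11 - 0.741
      = 3.95 m.

3.95


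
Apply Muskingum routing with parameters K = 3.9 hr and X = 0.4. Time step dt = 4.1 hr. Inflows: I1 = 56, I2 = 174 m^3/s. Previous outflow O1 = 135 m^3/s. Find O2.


Muskingum coefficients:
denom = 2*K*(1-X) + dt = 2*3.9*(1-0.4) + 4.1 = 8.78.
C0 = (dt - 2*K*X)/denom = (4.1 - 2*3.9*0.4)/8.78 = 0.1116.
C1 = (dt + 2*K*X)/denom = (4.1 + 2*3.9*0.4)/8.78 = 0.8223.
C2 = (2*K*(1-X) - dt)/denom = 0.0661.
O2 = C0*I2 + C1*I1 + C2*O1
   = 0.1116*174 + 0.8223*56 + 0.0661*135
   = 74.39 m^3/s.

74.39


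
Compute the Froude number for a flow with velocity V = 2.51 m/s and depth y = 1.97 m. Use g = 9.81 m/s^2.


The Froude number is defined as Fr = V / sqrt(g*y).
g*y = 9.81 * 1.97 = 19.3257.
sqrt(g*y) = sqrt(19.3257) = 4.3961.
Fr = 2.51 / 4.3961 = 0.571.

0.571


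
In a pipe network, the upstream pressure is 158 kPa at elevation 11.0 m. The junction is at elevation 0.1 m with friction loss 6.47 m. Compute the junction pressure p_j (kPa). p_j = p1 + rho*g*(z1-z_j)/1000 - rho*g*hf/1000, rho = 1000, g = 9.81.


Junction pressure: p_j = p1 + rho*g*(z1 - z_j)/1000 - rho*g*hf/1000.
Elevation term = 1000*9.81*(11.0 - 0.1)/1000 = 106.929 kPa.
Friction term = 1000*9.81*6.47/1000 = 63.471 kPa.
p_j = 158 + 106.929 - 63.471 = 201.46 kPa.

201.46


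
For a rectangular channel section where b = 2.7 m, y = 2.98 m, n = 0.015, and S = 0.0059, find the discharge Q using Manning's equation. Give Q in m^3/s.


For a rectangular channel, the cross-sectional area A = b * y = 2.7 * 2.98 = 8.05 m^2.
The wetted perimeter P = b + 2y = 2.7 + 2*2.98 = 8.66 m.
Hydraulic radius R = A/P = 8.05/8.66 = 0.9291 m.
Velocity V = (1/n)*R^(2/3)*S^(1/2) = (1/0.015)*0.9291^(2/3)*0.0059^(1/2) = 4.8758 m/s.
Discharge Q = A * V = 8.05 * 4.8758 = 39.23 m^3/s.

39.23


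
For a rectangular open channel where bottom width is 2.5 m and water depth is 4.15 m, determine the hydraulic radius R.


For a rectangular section:
Flow area A = b * y = 2.5 * 4.15 = 10.38 m^2.
Wetted perimeter P = b + 2y = 2.5 + 2*4.15 = 10.8 m.
Hydraulic radius R = A/P = 10.38 / 10.8 = 0.9606 m.

0.9606


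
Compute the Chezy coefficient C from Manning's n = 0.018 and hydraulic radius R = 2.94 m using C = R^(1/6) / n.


The Chezy coefficient relates to Manning's n through C = R^(1/6) / n.
R^(1/6) = 2.94^(1/6) = 1.1969.
C = 1.1969 / 0.018 = 66.49 m^(1/2)/s.

66.49


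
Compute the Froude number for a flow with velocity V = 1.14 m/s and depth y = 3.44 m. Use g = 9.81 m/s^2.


The Froude number is defined as Fr = V / sqrt(g*y).
g*y = 9.81 * 3.44 = 33.7464.
sqrt(g*y) = sqrt(33.7464) = 5.8092.
Fr = 1.14 / 5.8092 = 0.1962.

0.1962


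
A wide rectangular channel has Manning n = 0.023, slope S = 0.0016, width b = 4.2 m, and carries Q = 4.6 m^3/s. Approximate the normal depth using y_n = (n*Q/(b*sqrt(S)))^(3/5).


We use the wide-channel approximation y_n = (n*Q/(b*sqrt(S)))^(3/5).
sqrt(S) = sqrt(0.0016) = 0.04.
Numerator: n*Q = 0.023 * 4.6 = 0.1058.
Denominator: b*sqrt(S) = 4.2 * 0.04 = 0.168.
arg = 0.6298.
y_n = 0.6298^(3/5) = 0.7577 m.

0.7577


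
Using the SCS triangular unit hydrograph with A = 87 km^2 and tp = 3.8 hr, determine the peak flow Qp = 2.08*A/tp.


SCS formula: Qp = 2.08 * A / tp.
Qp = 2.08 * 87 / 3.8
   = 180.96 / 3.8
   = 47.62 m^3/s per cm.

47.62


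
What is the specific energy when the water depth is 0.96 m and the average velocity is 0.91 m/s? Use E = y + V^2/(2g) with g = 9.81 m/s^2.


Specific energy E = y + V^2/(2g).
Velocity head = V^2/(2g) = 0.91^2 / (2*9.81) = 0.8281 / 19.62 = 0.0422 m.
E = 0.96 + 0.0422 = 1.0022 m.

1.0022


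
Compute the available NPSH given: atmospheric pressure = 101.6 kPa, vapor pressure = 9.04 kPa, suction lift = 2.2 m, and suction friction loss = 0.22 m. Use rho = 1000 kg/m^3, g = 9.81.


NPSHa = p_atm/(rho*g) - z_s - hf_s - p_vap/(rho*g).
p_atm/(rho*g) = 101.6*1000 / (1000*9.81) = 10.357 m.
p_vap/(rho*g) = 9.04*1000 / (1000*9.81) = 0.922 m.
NPSHa = 10.357 - 2.2 - 0.22 - 0.922
      = 7.02 m.

7.02


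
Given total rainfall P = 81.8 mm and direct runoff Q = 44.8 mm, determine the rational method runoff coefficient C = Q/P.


The runoff coefficient C = runoff depth / rainfall depth.
C = 44.8 / 81.8
  = 0.5477.

0.5477


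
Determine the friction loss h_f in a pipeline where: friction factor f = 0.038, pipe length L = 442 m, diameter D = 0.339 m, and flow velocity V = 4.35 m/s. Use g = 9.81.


Darcy-Weisbach equation: h_f = f * (L/D) * V^2/(2g).
f * L/D = 0.038 * 442/0.339 = 49.5457.
V^2/(2g) = 4.35^2 / (2*9.81) = 18.9225 / 19.62 = 0.9644 m.
h_f = 49.5457 * 0.9644 = 47.784 m.

47.784


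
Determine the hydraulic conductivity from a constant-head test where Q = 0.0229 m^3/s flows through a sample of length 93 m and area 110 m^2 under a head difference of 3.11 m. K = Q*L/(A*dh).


From K = Q*L / (A*dh):
Numerator: Q*L = 0.0229 * 93 = 2.1297.
Denominator: A*dh = 110 * 3.11 = 342.1.
K = 2.1297 / 342.1 = 0.006225 m/s.

0.006225


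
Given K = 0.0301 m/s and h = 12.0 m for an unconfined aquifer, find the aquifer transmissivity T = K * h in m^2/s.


Transmissivity is defined as T = K * h.
T = 0.0301 * 12.0
  = 0.3612 m^2/s.

0.3612


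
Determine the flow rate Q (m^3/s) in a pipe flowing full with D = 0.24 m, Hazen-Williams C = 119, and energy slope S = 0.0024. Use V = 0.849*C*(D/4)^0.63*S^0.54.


For a full circular pipe, R = D/4 = 0.24/4 = 0.06 m.
V = 0.849 * 119 * 0.06^0.63 * 0.0024^0.54
  = 0.849 * 119 * 0.169916 * 0.038487
  = 0.6607 m/s.
Pipe area A = pi*D^2/4 = pi*0.24^2/4 = 0.0452 m^2.
Q = A * V = 0.0452 * 0.6607 = 0.0299 m^3/s.

0.0299


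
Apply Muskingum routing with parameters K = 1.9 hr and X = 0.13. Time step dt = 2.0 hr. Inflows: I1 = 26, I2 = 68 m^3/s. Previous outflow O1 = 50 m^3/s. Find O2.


Muskingum coefficients:
denom = 2*K*(1-X) + dt = 2*1.9*(1-0.13) + 2.0 = 5.306.
C0 = (dt - 2*K*X)/denom = (2.0 - 2*1.9*0.13)/5.306 = 0.2838.
C1 = (dt + 2*K*X)/denom = (2.0 + 2*1.9*0.13)/5.306 = 0.47.
C2 = (2*K*(1-X) - dt)/denom = 0.2461.
O2 = C0*I2 + C1*I1 + C2*O1
   = 0.2838*68 + 0.47*26 + 0.2461*50
   = 43.83 m^3/s.

43.83


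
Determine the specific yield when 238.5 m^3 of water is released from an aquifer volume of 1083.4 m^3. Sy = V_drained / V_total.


Specific yield Sy = Volume drained / Total volume.
Sy = 238.5 / 1083.4
   = 0.2201.

0.2201


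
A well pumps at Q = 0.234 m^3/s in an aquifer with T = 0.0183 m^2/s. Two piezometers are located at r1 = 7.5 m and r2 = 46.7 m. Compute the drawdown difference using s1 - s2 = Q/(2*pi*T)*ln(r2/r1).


Thiem equation: s1 - s2 = Q/(2*pi*T) * ln(r2/r1).
ln(r2/r1) = ln(46.7/7.5) = 1.8288.
Q/(2*pi*T) = 0.234 / (2*pi*0.0183) = 0.234 / 0.115 = 2.0351.
s1 - s2 = 2.0351 * 1.8288 = 3.7219 m.

3.7219


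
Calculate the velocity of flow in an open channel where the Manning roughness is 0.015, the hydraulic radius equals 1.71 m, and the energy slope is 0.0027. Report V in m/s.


Manning's equation gives V = (1/n) * R^(2/3) * S^(1/2).
First, compute R^(2/3) = 1.71^(2/3) = 1.43.
Next, S^(1/2) = 0.0027^(1/2) = 0.051962.
Then 1/n = 1/0.015 = 66.67.
V = 66.67 * 1.43 * 0.051962 = 4.9536 m/s.

4.9536


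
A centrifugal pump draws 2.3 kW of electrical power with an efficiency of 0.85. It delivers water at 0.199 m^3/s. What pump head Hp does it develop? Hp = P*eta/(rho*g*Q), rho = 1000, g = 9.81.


Pump head formula: Hp = P * eta / (rho * g * Q).
Numerator: P * eta = 2.3 * 1000 * 0.85 = 1955.0 W.
Denominator: rho * g * Q = 1000 * 9.81 * 0.199 = 1952.19.
Hp = 1955.0 / 1952.19 = 1.0 m.

1.0


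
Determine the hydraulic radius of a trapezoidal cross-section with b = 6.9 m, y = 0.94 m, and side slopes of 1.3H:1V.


For a trapezoidal section with side slope z:
A = (b + z*y)*y = (6.9 + 1.3*0.94)*0.94 = 7.635 m^2.
P = b + 2*y*sqrt(1 + z^2) = 6.9 + 2*0.94*sqrt(1 + 1.3^2) = 9.983 m.
R = A/P = 7.635 / 9.983 = 0.7647 m.

0.7647


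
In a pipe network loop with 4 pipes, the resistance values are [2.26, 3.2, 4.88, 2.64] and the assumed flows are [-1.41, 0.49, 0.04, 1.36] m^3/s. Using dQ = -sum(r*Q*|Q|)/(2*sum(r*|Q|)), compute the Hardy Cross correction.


Numerator terms (r*Q*|Q|): 2.26*-1.41*|-1.41| = -4.4931; 3.2*0.49*|0.49| = 0.7683; 4.88*0.04*|0.04| = 0.0078; 2.64*1.36*|1.36| = 4.8829.
Sum of numerator = 1.166.
Denominator terms (r*|Q|): 2.26*|-1.41| = 3.1866; 3.2*|0.49| = 1.568; 4.88*|0.04| = 0.1952; 2.64*|1.36| = 3.5904.
2 * sum of denominator = 2 * 8.5402 = 17.0804.
dQ = -1.166 / 17.0804 = -0.0683 m^3/s.

-0.0683


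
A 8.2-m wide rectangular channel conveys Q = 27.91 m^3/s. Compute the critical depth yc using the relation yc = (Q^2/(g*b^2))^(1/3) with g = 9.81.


Using yc = (Q^2 / (g * b^2))^(1/3):
Q^2 = 27.91^2 = 778.97.
g * b^2 = 9.81 * 8.2^2 = 9.81 * 67.24 = 659.62.
Q^2 / (g*b^2) = 778.97 / 659.62 = 1.1809.
yc = 1.1809^(1/3) = 1.057 m.

1.057


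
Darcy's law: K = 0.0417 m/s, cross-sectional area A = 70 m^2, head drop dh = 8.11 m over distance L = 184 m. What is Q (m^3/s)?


Darcy's law: Q = K * A * i, where i = dh/L.
Hydraulic gradient i = 8.11 / 184 = 0.044076.
Q = 0.0417 * 70 * 0.044076
  = 0.1287 m^3/s.

0.1287


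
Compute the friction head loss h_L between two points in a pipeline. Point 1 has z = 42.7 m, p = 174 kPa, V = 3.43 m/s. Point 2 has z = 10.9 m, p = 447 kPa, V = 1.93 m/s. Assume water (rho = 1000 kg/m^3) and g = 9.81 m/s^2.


Total head at each section: H = z + p/(rho*g) + V^2/(2g).
H1 = 42.7 + 174*1000/(1000*9.81) + 3.43^2/(2*9.81)
   = 42.7 + 17.737 + 0.5996
   = 61.037 m.
H2 = 10.9 + 447*1000/(1000*9.81) + 1.93^2/(2*9.81)
   = 10.9 + 45.566 + 0.1899
   = 56.656 m.
h_L = H1 - H2 = 61.037 - 56.656 = 4.381 m.

4.381


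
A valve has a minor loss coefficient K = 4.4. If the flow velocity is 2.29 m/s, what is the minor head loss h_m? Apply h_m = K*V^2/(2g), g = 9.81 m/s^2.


Minor loss formula: h_m = K * V^2/(2g).
V^2 = 2.29^2 = 5.2441.
V^2/(2g) = 5.2441 / 19.62 = 0.2673 m.
h_m = 4.4 * 0.2673 = 1.176 m.

1.176


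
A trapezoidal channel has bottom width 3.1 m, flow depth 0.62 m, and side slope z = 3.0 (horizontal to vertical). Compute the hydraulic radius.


For a trapezoidal section with side slope z:
A = (b + z*y)*y = (3.1 + 3.0*0.62)*0.62 = 3.075 m^2.
P = b + 2*y*sqrt(1 + z^2) = 3.1 + 2*0.62*sqrt(1 + 3.0^2) = 7.021 m.
R = A/P = 3.075 / 7.021 = 0.438 m.

0.438


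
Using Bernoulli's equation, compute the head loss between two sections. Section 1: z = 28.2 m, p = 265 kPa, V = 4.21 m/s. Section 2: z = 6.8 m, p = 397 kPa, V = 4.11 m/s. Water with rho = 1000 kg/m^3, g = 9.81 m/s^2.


Total head at each section: H = z + p/(rho*g) + V^2/(2g).
H1 = 28.2 + 265*1000/(1000*9.81) + 4.21^2/(2*9.81)
   = 28.2 + 27.013 + 0.9034
   = 56.117 m.
H2 = 6.8 + 397*1000/(1000*9.81) + 4.11^2/(2*9.81)
   = 6.8 + 40.469 + 0.861
   = 48.13 m.
h_L = H1 - H2 = 56.117 - 48.13 = 7.987 m.

7.987


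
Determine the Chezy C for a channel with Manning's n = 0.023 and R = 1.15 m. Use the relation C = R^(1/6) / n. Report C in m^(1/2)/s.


The Chezy coefficient relates to Manning's n through C = R^(1/6) / n.
R^(1/6) = 1.15^(1/6) = 1.023567.
C = 1.023567 / 0.023 = 44.5 m^(1/2)/s.

44.5


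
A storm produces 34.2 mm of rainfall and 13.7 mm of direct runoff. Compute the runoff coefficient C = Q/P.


The runoff coefficient C = runoff depth / rainfall depth.
C = 13.7 / 34.2
  = 0.4006.

0.4006


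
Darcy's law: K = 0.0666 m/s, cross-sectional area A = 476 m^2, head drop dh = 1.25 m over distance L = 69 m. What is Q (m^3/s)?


Darcy's law: Q = K * A * i, where i = dh/L.
Hydraulic gradient i = 1.25 / 69 = 0.018116.
Q = 0.0666 * 476 * 0.018116
  = 0.5743 m^3/s.

0.5743


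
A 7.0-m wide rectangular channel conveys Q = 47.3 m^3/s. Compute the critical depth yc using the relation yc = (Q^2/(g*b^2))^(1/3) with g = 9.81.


Using yc = (Q^2 / (g * b^2))^(1/3):
Q^2 = 47.3^2 = 2237.29.
g * b^2 = 9.81 * 7.0^2 = 9.81 * 49.0 = 480.69.
Q^2 / (g*b^2) = 2237.29 / 480.69 = 4.6543.
yc = 4.6543^(1/3) = 1.6696 m.

1.6696


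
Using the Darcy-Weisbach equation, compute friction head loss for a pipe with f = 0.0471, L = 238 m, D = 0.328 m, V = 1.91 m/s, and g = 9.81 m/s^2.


Darcy-Weisbach equation: h_f = f * (L/D) * V^2/(2g).
f * L/D = 0.0471 * 238/0.328 = 34.1762.
V^2/(2g) = 1.91^2 / (2*9.81) = 3.6481 / 19.62 = 0.1859 m.
h_f = 34.1762 * 0.1859 = 6.355 m.

6.355


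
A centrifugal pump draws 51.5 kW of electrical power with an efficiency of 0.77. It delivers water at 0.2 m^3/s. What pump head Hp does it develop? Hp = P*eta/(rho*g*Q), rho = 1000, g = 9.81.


Pump head formula: Hp = P * eta / (rho * g * Q).
Numerator: P * eta = 51.5 * 1000 * 0.77 = 39655.0 W.
Denominator: rho * g * Q = 1000 * 9.81 * 0.2 = 1962.0.
Hp = 39655.0 / 1962.0 = 20.21 m.

20.21


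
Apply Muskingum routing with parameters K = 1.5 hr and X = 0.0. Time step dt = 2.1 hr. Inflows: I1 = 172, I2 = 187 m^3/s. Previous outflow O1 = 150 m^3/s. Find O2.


Muskingum coefficients:
denom = 2*K*(1-X) + dt = 2*1.5*(1-0.0) + 2.1 = 5.1.
C0 = (dt - 2*K*X)/denom = (2.1 - 2*1.5*0.0)/5.1 = 0.4118.
C1 = (dt + 2*K*X)/denom = (2.1 + 2*1.5*0.0)/5.1 = 0.4118.
C2 = (2*K*(1-X) - dt)/denom = 0.1765.
O2 = C0*I2 + C1*I1 + C2*O1
   = 0.4118*187 + 0.4118*172 + 0.1765*150
   = 174.29 m^3/s.

174.29


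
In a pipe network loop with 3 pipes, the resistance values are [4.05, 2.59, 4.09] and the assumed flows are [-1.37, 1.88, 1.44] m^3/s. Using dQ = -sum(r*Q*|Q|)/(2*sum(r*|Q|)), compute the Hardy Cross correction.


Numerator terms (r*Q*|Q|): 4.05*-1.37*|-1.37| = -7.6014; 2.59*1.88*|1.88| = 9.1541; 4.09*1.44*|1.44| = 8.481.
Sum of numerator = 10.0337.
Denominator terms (r*|Q|): 4.05*|-1.37| = 5.5485; 2.59*|1.88| = 4.8692; 4.09*|1.44| = 5.8896.
2 * sum of denominator = 2 * 16.3073 = 32.6146.
dQ = -10.0337 / 32.6146 = -0.3076 m^3/s.

-0.3076


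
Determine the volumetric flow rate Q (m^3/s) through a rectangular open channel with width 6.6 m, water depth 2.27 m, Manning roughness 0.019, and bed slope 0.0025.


For a rectangular channel, the cross-sectional area A = b * y = 6.6 * 2.27 = 14.98 m^2.
The wetted perimeter P = b + 2y = 6.6 + 2*2.27 = 11.14 m.
Hydraulic radius R = A/P = 14.98/11.14 = 1.3449 m.
Velocity V = (1/n)*R^(2/3)*S^(1/2) = (1/0.019)*1.3449^(2/3)*0.0025^(1/2) = 3.2063 m/s.
Discharge Q = A * V = 14.98 * 3.2063 = 48.037 m^3/s.

48.037


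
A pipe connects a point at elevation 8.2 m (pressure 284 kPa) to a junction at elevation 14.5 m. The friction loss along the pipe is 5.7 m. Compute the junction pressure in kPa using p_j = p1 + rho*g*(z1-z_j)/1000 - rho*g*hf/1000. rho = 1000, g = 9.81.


Junction pressure: p_j = p1 + rho*g*(z1 - z_j)/1000 - rho*g*hf/1000.
Elevation term = 1000*9.81*(8.2 - 14.5)/1000 = -61.803 kPa.
Friction term = 1000*9.81*5.7/1000 = 55.917 kPa.
p_j = 284 + -61.803 - 55.917 = 166.28 kPa.

166.28


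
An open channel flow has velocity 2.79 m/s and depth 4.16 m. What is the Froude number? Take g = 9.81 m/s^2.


The Froude number is defined as Fr = V / sqrt(g*y).
g*y = 9.81 * 4.16 = 40.8096.
sqrt(g*y) = sqrt(40.8096) = 6.3882.
Fr = 2.79 / 6.3882 = 0.4367.

0.4367


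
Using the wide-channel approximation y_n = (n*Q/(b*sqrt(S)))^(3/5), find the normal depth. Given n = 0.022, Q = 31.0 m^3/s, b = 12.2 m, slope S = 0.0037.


We use the wide-channel approximation y_n = (n*Q/(b*sqrt(S)))^(3/5).
sqrt(S) = sqrt(0.0037) = 0.060828.
Numerator: n*Q = 0.022 * 31.0 = 0.682.
Denominator: b*sqrt(S) = 12.2 * 0.060828 = 0.742102.
arg = 0.919.
y_n = 0.919^(3/5) = 0.9506 m.

0.9506


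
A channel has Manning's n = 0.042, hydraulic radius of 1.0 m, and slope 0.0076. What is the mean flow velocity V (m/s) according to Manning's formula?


Manning's equation gives V = (1/n) * R^(2/3) * S^(1/2).
First, compute R^(2/3) = 1.0^(2/3) = 1.0.
Next, S^(1/2) = 0.0076^(1/2) = 0.087178.
Then 1/n = 1/0.042 = 23.81.
V = 23.81 * 1.0 * 0.087178 = 2.0757 m/s.

2.0757


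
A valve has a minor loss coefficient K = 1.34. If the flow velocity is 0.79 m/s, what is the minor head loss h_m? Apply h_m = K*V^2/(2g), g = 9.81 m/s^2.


Minor loss formula: h_m = K * V^2/(2g).
V^2 = 0.79^2 = 0.6241.
V^2/(2g) = 0.6241 / 19.62 = 0.0318 m.
h_m = 1.34 * 0.0318 = 0.0426 m.

0.0426


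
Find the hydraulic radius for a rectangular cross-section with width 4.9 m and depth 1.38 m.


For a rectangular section:
Flow area A = b * y = 4.9 * 1.38 = 6.76 m^2.
Wetted perimeter P = b + 2y = 4.9 + 2*1.38 = 7.66 m.
Hydraulic radius R = A/P = 6.76 / 7.66 = 0.8828 m.

0.8828


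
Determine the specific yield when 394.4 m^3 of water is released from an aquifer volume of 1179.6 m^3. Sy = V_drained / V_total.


Specific yield Sy = Volume drained / Total volume.
Sy = 394.4 / 1179.6
   = 0.3344.

0.3344


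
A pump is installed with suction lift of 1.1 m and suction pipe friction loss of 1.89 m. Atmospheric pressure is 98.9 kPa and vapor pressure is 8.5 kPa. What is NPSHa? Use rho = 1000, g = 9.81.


NPSHa = p_atm/(rho*g) - z_s - hf_s - p_vap/(rho*g).
p_atm/(rho*g) = 98.9*1000 / (1000*9.81) = 10.082 m.
p_vap/(rho*g) = 8.5*1000 / (1000*9.81) = 0.866 m.
NPSHa = 10.082 - 1.1 - 1.89 - 0.866
      = 6.23 m.

6.23


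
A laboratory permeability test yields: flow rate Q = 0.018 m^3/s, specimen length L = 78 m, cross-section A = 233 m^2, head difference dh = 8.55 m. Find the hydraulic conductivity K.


From K = Q*L / (A*dh):
Numerator: Q*L = 0.018 * 78 = 1.404.
Denominator: A*dh = 233 * 8.55 = 1992.15.
K = 1.404 / 1992.15 = 0.000705 m/s.

0.000705


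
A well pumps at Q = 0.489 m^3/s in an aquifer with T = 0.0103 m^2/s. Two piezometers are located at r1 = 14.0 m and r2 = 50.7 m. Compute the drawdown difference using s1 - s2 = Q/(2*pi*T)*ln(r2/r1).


Thiem equation: s1 - s2 = Q/(2*pi*T) * ln(r2/r1).
ln(r2/r1) = ln(50.7/14.0) = 1.2869.
Q/(2*pi*T) = 0.489 / (2*pi*0.0103) = 0.489 / 0.0647 = 7.556.
s1 - s2 = 7.556 * 1.2869 = 9.7236 m.

9.7236


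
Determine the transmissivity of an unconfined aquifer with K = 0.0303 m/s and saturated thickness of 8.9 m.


Transmissivity is defined as T = K * h.
T = 0.0303 * 8.9
  = 0.2697 m^2/s.

0.2697


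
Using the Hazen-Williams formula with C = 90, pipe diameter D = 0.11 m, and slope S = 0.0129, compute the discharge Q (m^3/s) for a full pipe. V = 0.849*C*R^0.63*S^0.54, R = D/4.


For a full circular pipe, R = D/4 = 0.11/4 = 0.0275 m.
V = 0.849 * 90 * 0.0275^0.63 * 0.0129^0.54
  = 0.849 * 90 * 0.103939 * 0.095437
  = 0.758 m/s.
Pipe area A = pi*D^2/4 = pi*0.11^2/4 = 0.0095 m^2.
Q = A * V = 0.0095 * 0.758 = 0.0072 m^3/s.

0.0072


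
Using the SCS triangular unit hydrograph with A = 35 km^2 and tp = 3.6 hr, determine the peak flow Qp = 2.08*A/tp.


SCS formula: Qp = 2.08 * A / tp.
Qp = 2.08 * 35 / 3.6
   = 72.8 / 3.6
   = 20.22 m^3/s per cm.

20.22


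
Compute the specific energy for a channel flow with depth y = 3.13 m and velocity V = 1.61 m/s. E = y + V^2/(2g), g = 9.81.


Specific energy E = y + V^2/(2g).
Velocity head = V^2/(2g) = 1.61^2 / (2*9.81) = 2.5921 / 19.62 = 0.1321 m.
E = 3.13 + 0.1321 = 3.2621 m.

3.2621


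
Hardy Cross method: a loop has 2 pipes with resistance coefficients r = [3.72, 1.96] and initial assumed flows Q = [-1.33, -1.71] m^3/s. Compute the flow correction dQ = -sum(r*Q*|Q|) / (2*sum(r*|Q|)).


Numerator terms (r*Q*|Q|): 3.72*-1.33*|-1.33| = -6.5803; 1.96*-1.71*|-1.71| = -5.7312.
Sum of numerator = -12.3115.
Denominator terms (r*|Q|): 3.72*|-1.33| = 4.9476; 1.96*|-1.71| = 3.3516.
2 * sum of denominator = 2 * 8.2992 = 16.5984.
dQ = --12.3115 / 16.5984 = 0.7417 m^3/s.

0.7417


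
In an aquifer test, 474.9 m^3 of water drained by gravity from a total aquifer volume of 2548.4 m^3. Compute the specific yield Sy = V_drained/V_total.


Specific yield Sy = Volume drained / Total volume.
Sy = 474.9 / 2548.4
   = 0.1864.

0.1864


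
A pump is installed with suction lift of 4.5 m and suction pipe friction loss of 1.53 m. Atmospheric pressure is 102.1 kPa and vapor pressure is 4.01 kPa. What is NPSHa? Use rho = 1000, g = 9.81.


NPSHa = p_atm/(rho*g) - z_s - hf_s - p_vap/(rho*g).
p_atm/(rho*g) = 102.1*1000 / (1000*9.81) = 10.408 m.
p_vap/(rho*g) = 4.01*1000 / (1000*9.81) = 0.409 m.
NPSHa = 10.408 - 4.5 - 1.53 - 0.409
      = 3.97 m.

3.97


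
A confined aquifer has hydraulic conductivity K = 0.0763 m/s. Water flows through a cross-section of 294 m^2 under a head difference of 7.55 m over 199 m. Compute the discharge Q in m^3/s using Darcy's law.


Darcy's law: Q = K * A * i, where i = dh/L.
Hydraulic gradient i = 7.55 / 199 = 0.03794.
Q = 0.0763 * 294 * 0.03794
  = 0.8511 m^3/s.

0.8511


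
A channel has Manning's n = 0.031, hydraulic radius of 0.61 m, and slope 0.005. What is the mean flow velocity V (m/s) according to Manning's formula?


Manning's equation gives V = (1/n) * R^(2/3) * S^(1/2).
First, compute R^(2/3) = 0.61^(2/3) = 0.7193.
Next, S^(1/2) = 0.005^(1/2) = 0.070711.
Then 1/n = 1/0.031 = 32.26.
V = 32.26 * 0.7193 * 0.070711 = 1.6406 m/s.

1.6406


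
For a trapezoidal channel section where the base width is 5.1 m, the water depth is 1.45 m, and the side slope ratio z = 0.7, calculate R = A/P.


For a trapezoidal section with side slope z:
A = (b + z*y)*y = (5.1 + 0.7*1.45)*1.45 = 8.867 m^2.
P = b + 2*y*sqrt(1 + z^2) = 5.1 + 2*1.45*sqrt(1 + 0.7^2) = 8.64 m.
R = A/P = 8.867 / 8.64 = 1.0263 m.

1.0263


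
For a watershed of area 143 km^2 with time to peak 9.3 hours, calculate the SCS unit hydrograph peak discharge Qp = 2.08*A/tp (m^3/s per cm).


SCS formula: Qp = 2.08 * A / tp.
Qp = 2.08 * 143 / 9.3
   = 297.44 / 9.3
   = 31.98 m^3/s per cm.

31.98


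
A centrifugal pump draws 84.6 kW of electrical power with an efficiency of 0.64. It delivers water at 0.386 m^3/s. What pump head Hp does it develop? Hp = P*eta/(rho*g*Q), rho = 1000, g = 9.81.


Pump head formula: Hp = P * eta / (rho * g * Q).
Numerator: P * eta = 84.6 * 1000 * 0.64 = 54144.0 W.
Denominator: rho * g * Q = 1000 * 9.81 * 0.386 = 3786.66.
Hp = 54144.0 / 3786.66 = 14.3 m.

14.3


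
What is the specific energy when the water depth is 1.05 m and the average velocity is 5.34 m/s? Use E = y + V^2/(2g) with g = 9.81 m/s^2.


Specific energy E = y + V^2/(2g).
Velocity head = V^2/(2g) = 5.34^2 / (2*9.81) = 28.5156 / 19.62 = 1.4534 m.
E = 1.05 + 1.4534 = 2.5034 m.

2.5034


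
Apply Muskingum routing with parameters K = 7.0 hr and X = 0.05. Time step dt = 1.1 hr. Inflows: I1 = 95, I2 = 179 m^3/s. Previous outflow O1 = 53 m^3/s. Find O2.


Muskingum coefficients:
denom = 2*K*(1-X) + dt = 2*7.0*(1-0.05) + 1.1 = 14.4.
C0 = (dt - 2*K*X)/denom = (1.1 - 2*7.0*0.05)/14.4 = 0.0278.
C1 = (dt + 2*K*X)/denom = (1.1 + 2*7.0*0.05)/14.4 = 0.125.
C2 = (2*K*(1-X) - dt)/denom = 0.8472.
O2 = C0*I2 + C1*I1 + C2*O1
   = 0.0278*179 + 0.125*95 + 0.8472*53
   = 61.75 m^3/s.

61.75


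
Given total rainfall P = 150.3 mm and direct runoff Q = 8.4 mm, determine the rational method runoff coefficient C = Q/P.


The runoff coefficient C = runoff depth / rainfall depth.
C = 8.4 / 150.3
  = 0.0559.

0.0559


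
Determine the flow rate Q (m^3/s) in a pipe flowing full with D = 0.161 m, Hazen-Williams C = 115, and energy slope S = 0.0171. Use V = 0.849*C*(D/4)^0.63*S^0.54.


For a full circular pipe, R = D/4 = 0.161/4 = 0.0403 m.
V = 0.849 * 115 * 0.0403^0.63 * 0.0171^0.54
  = 0.849 * 115 * 0.13213 * 0.111127
  = 1.4336 m/s.
Pipe area A = pi*D^2/4 = pi*0.161^2/4 = 0.0204 m^2.
Q = A * V = 0.0204 * 1.4336 = 0.0292 m^3/s.

0.0292


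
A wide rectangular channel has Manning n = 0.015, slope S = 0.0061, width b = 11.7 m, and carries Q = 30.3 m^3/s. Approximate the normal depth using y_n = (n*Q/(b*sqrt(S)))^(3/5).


We use the wide-channel approximation y_n = (n*Q/(b*sqrt(S)))^(3/5).
sqrt(S) = sqrt(0.0061) = 0.078102.
Numerator: n*Q = 0.015 * 30.3 = 0.4545.
Denominator: b*sqrt(S) = 11.7 * 0.078102 = 0.913793.
arg = 0.4974.
y_n = 0.4974^(3/5) = 0.6577 m.

0.6577


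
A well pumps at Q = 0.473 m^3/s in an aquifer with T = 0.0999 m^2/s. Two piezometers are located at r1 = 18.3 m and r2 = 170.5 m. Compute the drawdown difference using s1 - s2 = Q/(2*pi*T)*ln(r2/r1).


Thiem equation: s1 - s2 = Q/(2*pi*T) * ln(r2/r1).
ln(r2/r1) = ln(170.5/18.3) = 2.2318.
Q/(2*pi*T) = 0.473 / (2*pi*0.0999) = 0.473 / 0.6277 = 0.7536.
s1 - s2 = 0.7536 * 2.2318 = 1.6818 m.

1.6818


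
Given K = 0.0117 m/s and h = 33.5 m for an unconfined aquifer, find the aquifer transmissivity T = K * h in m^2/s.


Transmissivity is defined as T = K * h.
T = 0.0117 * 33.5
  = 0.392 m^2/s.

0.392


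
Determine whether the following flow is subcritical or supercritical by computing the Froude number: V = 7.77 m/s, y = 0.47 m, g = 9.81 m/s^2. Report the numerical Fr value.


The Froude number is defined as Fr = V / sqrt(g*y).
g*y = 9.81 * 0.47 = 4.6107.
sqrt(g*y) = sqrt(4.6107) = 2.1473.
Fr = 7.77 / 2.1473 = 3.6186.
Since Fr > 1, the flow is supercritical.

3.6186


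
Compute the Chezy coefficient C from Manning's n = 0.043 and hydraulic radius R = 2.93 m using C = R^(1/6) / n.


The Chezy coefficient relates to Manning's n through C = R^(1/6) / n.
R^(1/6) = 2.93^(1/6) = 1.196221.
C = 1.196221 / 0.043 = 27.82 m^(1/2)/s.

27.82


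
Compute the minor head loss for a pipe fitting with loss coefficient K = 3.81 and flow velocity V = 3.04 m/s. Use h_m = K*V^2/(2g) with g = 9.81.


Minor loss formula: h_m = K * V^2/(2g).
V^2 = 3.04^2 = 9.2416.
V^2/(2g) = 9.2416 / 19.62 = 0.471 m.
h_m = 3.81 * 0.471 = 1.7946 m.

1.7946


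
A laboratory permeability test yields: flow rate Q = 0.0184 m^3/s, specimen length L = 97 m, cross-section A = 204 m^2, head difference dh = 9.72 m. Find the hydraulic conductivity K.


From K = Q*L / (A*dh):
Numerator: Q*L = 0.0184 * 97 = 1.7848.
Denominator: A*dh = 204 * 9.72 = 1982.88.
K = 1.7848 / 1982.88 = 0.0009 m/s.

0.0009


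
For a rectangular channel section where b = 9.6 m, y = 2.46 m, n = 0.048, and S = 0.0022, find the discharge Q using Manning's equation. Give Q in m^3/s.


For a rectangular channel, the cross-sectional area A = b * y = 9.6 * 2.46 = 23.62 m^2.
The wetted perimeter P = b + 2y = 9.6 + 2*2.46 = 14.52 m.
Hydraulic radius R = A/P = 23.62/14.52 = 1.6264 m.
Velocity V = (1/n)*R^(2/3)*S^(1/2) = (1/0.048)*1.6264^(2/3)*0.0022^(1/2) = 1.3514 m/s.
Discharge Q = A * V = 23.62 * 1.3514 = 31.916 m^3/s.

31.916


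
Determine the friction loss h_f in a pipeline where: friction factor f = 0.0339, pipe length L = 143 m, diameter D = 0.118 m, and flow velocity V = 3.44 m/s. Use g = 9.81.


Darcy-Weisbach equation: h_f = f * (L/D) * V^2/(2g).
f * L/D = 0.0339 * 143/0.118 = 41.0822.
V^2/(2g) = 3.44^2 / (2*9.81) = 11.8336 / 19.62 = 0.6031 m.
h_f = 41.0822 * 0.6031 = 24.778 m.

24.778


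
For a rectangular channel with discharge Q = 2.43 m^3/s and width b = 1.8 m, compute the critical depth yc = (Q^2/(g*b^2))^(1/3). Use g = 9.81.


Using yc = (Q^2 / (g * b^2))^(1/3):
Q^2 = 2.43^2 = 5.9.
g * b^2 = 9.81 * 1.8^2 = 9.81 * 3.24 = 31.78.
Q^2 / (g*b^2) = 5.9 / 31.78 = 0.1857.
yc = 0.1857^(1/3) = 0.5706 m.

0.5706


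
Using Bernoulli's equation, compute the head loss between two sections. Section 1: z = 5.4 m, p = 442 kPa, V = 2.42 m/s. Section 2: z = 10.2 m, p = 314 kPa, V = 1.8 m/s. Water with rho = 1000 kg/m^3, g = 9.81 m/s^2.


Total head at each section: H = z + p/(rho*g) + V^2/(2g).
H1 = 5.4 + 442*1000/(1000*9.81) + 2.42^2/(2*9.81)
   = 5.4 + 45.056 + 0.2985
   = 50.755 m.
H2 = 10.2 + 314*1000/(1000*9.81) + 1.8^2/(2*9.81)
   = 10.2 + 32.008 + 0.1651
   = 42.373 m.
h_L = H1 - H2 = 50.755 - 42.373 = 8.381 m.

8.381


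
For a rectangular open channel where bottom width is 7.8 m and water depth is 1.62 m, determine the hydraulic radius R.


For a rectangular section:
Flow area A = b * y = 7.8 * 1.62 = 12.64 m^2.
Wetted perimeter P = b + 2y = 7.8 + 2*1.62 = 11.04 m.
Hydraulic radius R = A/P = 12.64 / 11.04 = 1.1446 m.

1.1446


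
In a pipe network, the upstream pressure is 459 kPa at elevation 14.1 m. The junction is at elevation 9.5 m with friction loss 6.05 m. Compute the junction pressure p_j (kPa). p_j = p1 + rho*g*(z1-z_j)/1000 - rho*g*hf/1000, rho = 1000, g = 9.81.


Junction pressure: p_j = p1 + rho*g*(z1 - z_j)/1000 - rho*g*hf/1000.
Elevation term = 1000*9.81*(14.1 - 9.5)/1000 = 45.126 kPa.
Friction term = 1000*9.81*6.05/1000 = 59.35 kPa.
p_j = 459 + 45.126 - 59.35 = 444.78 kPa.

444.78


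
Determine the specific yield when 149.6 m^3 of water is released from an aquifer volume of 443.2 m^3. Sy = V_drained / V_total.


Specific yield Sy = Volume drained / Total volume.
Sy = 149.6 / 443.2
   = 0.3375.

0.3375


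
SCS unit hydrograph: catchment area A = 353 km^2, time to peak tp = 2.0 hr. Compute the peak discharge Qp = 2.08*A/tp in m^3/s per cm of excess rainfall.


SCS formula: Qp = 2.08 * A / tp.
Qp = 2.08 * 353 / 2.0
   = 734.24 / 2.0
   = 367.12 m^3/s per cm.

367.12


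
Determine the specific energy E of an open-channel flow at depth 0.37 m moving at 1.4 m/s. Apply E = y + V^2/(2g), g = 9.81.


Specific energy E = y + V^2/(2g).
Velocity head = V^2/(2g) = 1.4^2 / (2*9.81) = 1.96 / 19.62 = 0.0999 m.
E = 0.37 + 0.0999 = 0.4699 m.

0.4699


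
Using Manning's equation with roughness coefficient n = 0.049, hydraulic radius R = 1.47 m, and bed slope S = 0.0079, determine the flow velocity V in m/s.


Manning's equation gives V = (1/n) * R^(2/3) * S^(1/2).
First, compute R^(2/3) = 1.47^(2/3) = 1.2928.
Next, S^(1/2) = 0.0079^(1/2) = 0.088882.
Then 1/n = 1/0.049 = 20.41.
V = 20.41 * 1.2928 * 0.088882 = 2.3451 m/s.

2.3451


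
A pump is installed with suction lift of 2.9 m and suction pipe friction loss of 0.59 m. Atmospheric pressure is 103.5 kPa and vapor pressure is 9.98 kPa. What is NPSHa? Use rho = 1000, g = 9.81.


NPSHa = p_atm/(rho*g) - z_s - hf_s - p_vap/(rho*g).
p_atm/(rho*g) = 103.5*1000 / (1000*9.81) = 10.55 m.
p_vap/(rho*g) = 9.98*1000 / (1000*9.81) = 1.017 m.
NPSHa = 10.55 - 2.9 - 0.59 - 1.017
      = 6.04 m.

6.04
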